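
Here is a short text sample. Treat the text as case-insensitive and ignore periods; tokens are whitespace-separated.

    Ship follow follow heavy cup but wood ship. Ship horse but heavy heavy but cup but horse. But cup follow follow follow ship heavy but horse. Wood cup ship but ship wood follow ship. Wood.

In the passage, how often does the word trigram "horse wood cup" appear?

1

Scanning the 33 overlapping trigram windows for "horse wood cup":
  position 26–28: horse wood cup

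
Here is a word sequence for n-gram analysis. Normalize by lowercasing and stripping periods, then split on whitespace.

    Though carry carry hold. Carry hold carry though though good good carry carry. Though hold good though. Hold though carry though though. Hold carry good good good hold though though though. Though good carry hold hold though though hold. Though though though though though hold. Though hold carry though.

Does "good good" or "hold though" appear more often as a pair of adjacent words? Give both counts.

"hold though" (5 vs 3)

"good good": 3 occurrences
"hold though": 5 occurrences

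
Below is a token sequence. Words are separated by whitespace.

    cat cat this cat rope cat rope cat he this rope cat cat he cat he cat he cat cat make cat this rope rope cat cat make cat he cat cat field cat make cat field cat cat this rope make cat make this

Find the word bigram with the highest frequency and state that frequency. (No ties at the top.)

"cat cat", 6 times

Bigram frequencies (highest first):
  cat cat: 6
  cat he: 5
  rope cat: 4
  he cat: 4
  cat make: 4
  make cat: 4
  … (10 more, each ≤ 3)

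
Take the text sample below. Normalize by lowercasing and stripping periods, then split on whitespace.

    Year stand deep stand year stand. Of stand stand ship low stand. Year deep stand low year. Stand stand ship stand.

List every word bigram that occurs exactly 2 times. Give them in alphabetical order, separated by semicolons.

deep stand; stand ship; stand stand; stand year

Bigram counts meeting the condition (exactly 2 times):
  deep stand: 2
  stand ship: 2
  stand stand: 2
  stand year: 2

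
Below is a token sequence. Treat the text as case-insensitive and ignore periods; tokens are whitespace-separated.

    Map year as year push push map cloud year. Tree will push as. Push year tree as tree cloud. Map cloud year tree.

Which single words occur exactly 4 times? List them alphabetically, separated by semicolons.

Unigram counts meeting the condition (exactly 4 times):
  push: 4
  tree: 4

push; tree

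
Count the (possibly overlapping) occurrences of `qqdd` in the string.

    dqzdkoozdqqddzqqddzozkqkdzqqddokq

Sliding a length-4 window over the 33 characters (30 positions):
  position 10–13: qqdd
  position 15–18: qqdd
  position 27–30: qqdd

3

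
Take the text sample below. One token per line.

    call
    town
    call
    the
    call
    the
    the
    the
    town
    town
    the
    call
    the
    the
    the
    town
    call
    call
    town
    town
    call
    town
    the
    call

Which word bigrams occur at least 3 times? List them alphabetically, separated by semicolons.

Bigram counts meeting the condition (at least 3 times):
  call the: 3
  call town: 3
  the call: 3
  the the: 4
  town call: 3

call the; call town; the call; the the; town call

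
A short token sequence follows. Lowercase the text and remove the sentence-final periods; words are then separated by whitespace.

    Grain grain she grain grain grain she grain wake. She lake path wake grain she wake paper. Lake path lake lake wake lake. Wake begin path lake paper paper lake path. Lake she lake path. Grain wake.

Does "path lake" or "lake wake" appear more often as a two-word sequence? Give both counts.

"path lake": 3 occurrences
"lake wake": 2 occurrences

"path lake" (3 vs 2)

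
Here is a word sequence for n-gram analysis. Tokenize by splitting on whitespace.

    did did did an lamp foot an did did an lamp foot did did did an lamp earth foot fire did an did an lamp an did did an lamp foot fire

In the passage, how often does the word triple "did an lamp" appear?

Scanning the 30 overlapping trigram windows for "did an lamp":
  position 3–5: did an lamp
  position 9–11: did an lamp
  position 15–17: did an lamp
  position 23–25: did an lamp
  position 28–30: did an lamp

5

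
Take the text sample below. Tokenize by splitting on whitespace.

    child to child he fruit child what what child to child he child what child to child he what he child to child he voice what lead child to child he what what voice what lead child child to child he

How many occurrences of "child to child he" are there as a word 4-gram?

6

Scanning the 38 overlapping 4-gram windows for "child to child he":
  position 1–4: child to child he
  position 9–12: child to child he
  position 15–18: child to child he
  position 21–24: child to child he
  position 28–31: child to child he
  position 38–41: child to child he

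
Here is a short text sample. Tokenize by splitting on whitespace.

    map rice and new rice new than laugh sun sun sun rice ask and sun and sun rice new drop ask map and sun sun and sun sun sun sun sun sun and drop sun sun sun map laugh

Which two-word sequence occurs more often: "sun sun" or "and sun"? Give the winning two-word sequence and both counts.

"sun sun" (10 vs 4)

"sun sun": 10 occurrences
"and sun": 4 occurrences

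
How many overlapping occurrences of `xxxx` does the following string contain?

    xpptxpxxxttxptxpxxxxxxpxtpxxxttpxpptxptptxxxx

4

Sliding a length-4 window over the 45 characters (42 positions):
  position 17–20: xxxx
  position 18–21: xxxx
  position 19–22: xxxx
  position 42–45: xxxx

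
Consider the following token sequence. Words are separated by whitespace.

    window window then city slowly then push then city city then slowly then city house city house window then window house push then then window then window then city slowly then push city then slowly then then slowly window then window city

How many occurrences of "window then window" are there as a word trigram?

3

Scanning the 40 overlapping trigram windows for "window then window":
  position 18–20: window then window
  position 25–27: window then window
  position 39–41: window then window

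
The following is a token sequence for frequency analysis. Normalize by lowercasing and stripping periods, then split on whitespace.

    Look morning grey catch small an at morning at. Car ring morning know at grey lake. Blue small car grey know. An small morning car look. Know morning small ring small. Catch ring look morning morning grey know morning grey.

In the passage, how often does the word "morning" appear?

Scanning the 40 tokens for "morning":
  position 2: morning
  position 8: morning
  position 12: morning
  position 24: morning
  position 28: morning
  position 35: morning
  position 36: morning
  position 39: morning

8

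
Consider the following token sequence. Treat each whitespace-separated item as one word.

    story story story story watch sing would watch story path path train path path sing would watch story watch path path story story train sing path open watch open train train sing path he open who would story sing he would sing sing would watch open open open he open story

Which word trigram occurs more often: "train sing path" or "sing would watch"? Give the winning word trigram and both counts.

"train sing path": 2 occurrences
"sing would watch": 3 occurrences

"sing would watch" (3 vs 2)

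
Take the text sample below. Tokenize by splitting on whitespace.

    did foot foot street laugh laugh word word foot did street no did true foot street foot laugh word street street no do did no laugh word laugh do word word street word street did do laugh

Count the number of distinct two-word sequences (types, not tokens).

37 tokens → 36 bigram windows in total.
Repeated bigrams (each contributes count−1 duplicates):
  laugh word: 3
  word street: 3
  foot street: 2
  street no: 2
  word word: 2
7 duplicate windows → 36 − 7 = 29 distinct.

29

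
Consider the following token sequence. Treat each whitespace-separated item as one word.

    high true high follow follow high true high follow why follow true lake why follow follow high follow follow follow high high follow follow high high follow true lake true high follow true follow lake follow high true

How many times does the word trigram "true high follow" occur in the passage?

Scanning the 36 overlapping trigram windows for "true high follow":
  position 2–4: true high follow
  position 7–9: true high follow
  position 30–32: true high follow

3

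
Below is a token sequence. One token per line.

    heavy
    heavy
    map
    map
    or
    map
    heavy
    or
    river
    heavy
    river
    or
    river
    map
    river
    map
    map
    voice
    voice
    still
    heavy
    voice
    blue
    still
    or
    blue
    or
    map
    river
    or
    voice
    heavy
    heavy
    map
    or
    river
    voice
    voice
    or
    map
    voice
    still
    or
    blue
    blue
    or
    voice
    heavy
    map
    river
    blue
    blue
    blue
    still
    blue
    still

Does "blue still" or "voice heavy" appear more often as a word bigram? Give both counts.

"blue still": 3 occurrences
"voice heavy": 2 occurrences

"blue still" (3 vs 2)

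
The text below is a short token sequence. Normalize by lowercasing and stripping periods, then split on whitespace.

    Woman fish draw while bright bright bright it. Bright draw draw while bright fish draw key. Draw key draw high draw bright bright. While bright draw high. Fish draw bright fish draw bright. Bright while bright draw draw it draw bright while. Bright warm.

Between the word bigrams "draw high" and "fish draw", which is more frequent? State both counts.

"draw high": 2 occurrences
"fish draw": 4 occurrences

"fish draw" (4 vs 2)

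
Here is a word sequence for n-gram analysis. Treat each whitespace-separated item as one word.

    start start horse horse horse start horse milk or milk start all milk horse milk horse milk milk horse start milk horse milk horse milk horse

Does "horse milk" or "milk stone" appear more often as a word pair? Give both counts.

"horse milk": 5 occurrences
"milk stone": 0 occurrences

"horse milk" (5 vs 0)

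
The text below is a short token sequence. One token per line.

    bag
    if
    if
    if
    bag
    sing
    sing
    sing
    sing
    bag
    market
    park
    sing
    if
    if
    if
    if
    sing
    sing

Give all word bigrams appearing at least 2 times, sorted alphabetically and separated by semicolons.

Bigram counts meeting the condition (at least 2 times):
  if if: 5
  sing sing: 4

if if; sing sing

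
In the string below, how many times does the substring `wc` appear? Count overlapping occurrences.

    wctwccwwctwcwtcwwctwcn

Sliding a length-2 window over the 22 characters (21 positions):
  position 1–2: wc
  position 4–5: wc
  position 8–9: wc
  position 11–12: wc
  position 17–18: wc
  position 20–21: wc

6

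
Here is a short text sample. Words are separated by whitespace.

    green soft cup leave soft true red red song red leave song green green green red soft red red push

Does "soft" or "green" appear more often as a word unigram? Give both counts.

"green" (4 vs 3)

"soft": 3 occurrences
"green": 4 occurrences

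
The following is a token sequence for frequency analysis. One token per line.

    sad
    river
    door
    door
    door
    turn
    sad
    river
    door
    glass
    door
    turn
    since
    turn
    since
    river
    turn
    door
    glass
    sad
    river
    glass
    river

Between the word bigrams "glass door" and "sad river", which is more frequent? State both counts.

"glass door": 1 occurrence
"sad river": 3 occurrences

"sad river" (3 vs 1)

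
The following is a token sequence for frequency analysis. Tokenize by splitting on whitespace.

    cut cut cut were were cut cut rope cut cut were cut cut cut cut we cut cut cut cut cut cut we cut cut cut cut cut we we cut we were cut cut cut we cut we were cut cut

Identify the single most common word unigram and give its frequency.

"cut", 29 times

Unigram frequencies (highest first):
  cut: 29
  we: 7
  were: 5
  rope: 1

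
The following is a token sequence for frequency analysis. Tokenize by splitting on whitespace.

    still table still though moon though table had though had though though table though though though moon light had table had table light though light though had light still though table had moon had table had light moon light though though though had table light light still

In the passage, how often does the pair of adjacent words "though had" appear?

3

Scanning the 46 overlapping bigram windows for "though had":
  position 9–10: though had
  position 26–27: though had
  position 42–43: though had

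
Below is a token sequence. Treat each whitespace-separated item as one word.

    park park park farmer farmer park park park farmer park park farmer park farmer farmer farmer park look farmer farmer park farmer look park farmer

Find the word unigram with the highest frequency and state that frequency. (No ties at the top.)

Unigram frequencies (highest first):
  park: 12
  farmer: 11
  look: 2

"park", 12 times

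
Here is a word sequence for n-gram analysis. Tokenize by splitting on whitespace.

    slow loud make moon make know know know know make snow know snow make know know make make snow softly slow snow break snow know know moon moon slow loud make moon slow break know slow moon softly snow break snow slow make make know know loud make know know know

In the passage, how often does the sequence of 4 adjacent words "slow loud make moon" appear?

Scanning the 48 overlapping 4-gram windows for "slow loud make moon":
  position 1–4: slow loud make moon
  position 29–32: slow loud make moon

2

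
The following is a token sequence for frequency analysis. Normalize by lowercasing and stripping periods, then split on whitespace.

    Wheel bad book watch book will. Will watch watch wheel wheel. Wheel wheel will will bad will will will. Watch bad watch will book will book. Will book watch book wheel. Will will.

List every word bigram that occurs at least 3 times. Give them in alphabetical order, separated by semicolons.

book will; wheel wheel; will book; will will

Bigram counts meeting the condition (at least 3 times):
  book will: 3
  wheel wheel: 3
  will book: 3
  will will: 5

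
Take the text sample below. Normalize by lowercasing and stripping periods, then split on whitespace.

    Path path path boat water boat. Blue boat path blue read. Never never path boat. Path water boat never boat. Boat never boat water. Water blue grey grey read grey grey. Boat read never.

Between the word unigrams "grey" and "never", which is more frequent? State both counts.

"grey": 4 occurrences
"never": 5 occurrences

"never" (5 vs 4)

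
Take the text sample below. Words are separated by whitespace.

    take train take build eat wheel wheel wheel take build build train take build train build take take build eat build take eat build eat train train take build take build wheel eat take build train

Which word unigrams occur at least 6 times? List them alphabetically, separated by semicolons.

Unigram counts meeting the condition (at least 6 times):
  build: 11
  take: 10
  train: 6

build; take; train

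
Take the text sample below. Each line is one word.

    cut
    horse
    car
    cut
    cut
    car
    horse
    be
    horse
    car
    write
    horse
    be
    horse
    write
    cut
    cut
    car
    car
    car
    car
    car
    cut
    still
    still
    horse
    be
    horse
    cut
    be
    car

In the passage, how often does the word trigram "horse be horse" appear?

3

Scanning the 29 overlapping trigram windows for "horse be horse":
  position 7–9: horse be horse
  position 12–14: horse be horse
  position 26–28: horse be horse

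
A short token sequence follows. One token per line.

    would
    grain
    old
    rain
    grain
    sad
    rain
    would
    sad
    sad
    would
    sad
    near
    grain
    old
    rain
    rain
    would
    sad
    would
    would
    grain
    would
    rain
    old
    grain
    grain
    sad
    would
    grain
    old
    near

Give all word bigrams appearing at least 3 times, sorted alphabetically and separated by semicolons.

grain old; sad would; would grain; would sad

Bigram counts meeting the condition (at least 3 times):
  grain old: 3
  sad would: 3
  would grain: 3
  would sad: 3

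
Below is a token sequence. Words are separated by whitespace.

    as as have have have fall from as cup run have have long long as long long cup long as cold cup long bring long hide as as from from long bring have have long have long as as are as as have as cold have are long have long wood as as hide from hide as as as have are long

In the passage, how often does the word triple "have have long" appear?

2

Scanning the 60 overlapping trigram windows for "have have long":
  position 11–13: have have long
  position 33–35: have have long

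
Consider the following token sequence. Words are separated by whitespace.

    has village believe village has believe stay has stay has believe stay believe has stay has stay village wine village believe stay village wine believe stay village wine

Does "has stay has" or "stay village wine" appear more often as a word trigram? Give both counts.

"stay village wine" (3 vs 2)

"has stay has": 2 occurrences
"stay village wine": 3 occurrences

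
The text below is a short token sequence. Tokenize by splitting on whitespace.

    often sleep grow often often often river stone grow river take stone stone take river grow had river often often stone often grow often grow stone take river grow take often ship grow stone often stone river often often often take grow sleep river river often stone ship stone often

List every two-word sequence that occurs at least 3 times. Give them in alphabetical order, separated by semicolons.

Bigram counts meeting the condition (at least 3 times):
  often often: 5
  often stone: 3
  river often: 3
  stone often: 3

often often; often stone; river often; stone often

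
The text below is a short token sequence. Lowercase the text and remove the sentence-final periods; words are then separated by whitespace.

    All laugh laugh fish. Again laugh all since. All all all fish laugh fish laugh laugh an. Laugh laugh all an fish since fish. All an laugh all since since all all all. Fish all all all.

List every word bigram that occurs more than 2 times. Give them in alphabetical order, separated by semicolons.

Bigram counts meeting the condition (more than 2 times):
  all all: 6
  laugh all: 3
  laugh laugh: 3

all all; laugh all; laugh laugh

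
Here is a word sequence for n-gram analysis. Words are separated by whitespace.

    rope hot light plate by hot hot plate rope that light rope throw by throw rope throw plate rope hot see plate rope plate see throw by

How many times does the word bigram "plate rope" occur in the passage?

Scanning the 26 overlapping bigram windows for "plate rope":
  position 8–9: plate rope
  position 18–19: plate rope
  position 22–23: plate rope

3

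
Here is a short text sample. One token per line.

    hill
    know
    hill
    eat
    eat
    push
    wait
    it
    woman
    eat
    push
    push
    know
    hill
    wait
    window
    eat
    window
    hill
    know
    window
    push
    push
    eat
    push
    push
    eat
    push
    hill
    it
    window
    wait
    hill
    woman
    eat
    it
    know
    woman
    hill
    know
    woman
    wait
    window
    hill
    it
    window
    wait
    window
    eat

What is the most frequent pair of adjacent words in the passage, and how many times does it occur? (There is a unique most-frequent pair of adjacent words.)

Bigram frequencies (highest first):
  eat push: 4
  hill know: 3
  push push: 3
  wait window: 3
  know hill: 2
  woman eat: 2
  … (24 more, each ≤ 2)

"eat push", 4 times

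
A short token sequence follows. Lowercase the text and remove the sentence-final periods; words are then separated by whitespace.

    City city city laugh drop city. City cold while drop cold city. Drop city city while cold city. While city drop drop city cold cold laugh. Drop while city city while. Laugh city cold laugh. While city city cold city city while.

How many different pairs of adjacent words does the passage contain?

42 tokens → 41 bigram windows in total.
Repeated bigrams (each contributes count−1 duplicates):
  city city: 7
  city cold: 4
  city while: 4
  cold city: 3
  drop city: 3
  while city: 3
  city drop: 2
  cold laugh: 2
  … (1 more repeated)
21 duplicate windows → 41 − 21 = 20 distinct.

20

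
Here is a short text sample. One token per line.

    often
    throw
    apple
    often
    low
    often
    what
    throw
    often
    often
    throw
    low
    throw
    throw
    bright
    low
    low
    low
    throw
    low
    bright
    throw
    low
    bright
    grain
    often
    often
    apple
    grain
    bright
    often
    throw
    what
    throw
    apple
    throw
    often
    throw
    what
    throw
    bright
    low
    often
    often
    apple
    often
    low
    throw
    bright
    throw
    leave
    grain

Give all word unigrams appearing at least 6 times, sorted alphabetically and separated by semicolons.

bright; low; often; throw

Unigram counts meeting the condition (at least 6 times):
  bright: 6
  low: 9
  often: 12
  throw: 14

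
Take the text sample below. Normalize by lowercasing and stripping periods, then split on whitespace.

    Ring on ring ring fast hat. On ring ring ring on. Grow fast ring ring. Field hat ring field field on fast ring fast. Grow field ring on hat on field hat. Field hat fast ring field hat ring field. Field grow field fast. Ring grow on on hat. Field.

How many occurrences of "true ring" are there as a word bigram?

Scanning the 49 overlapping bigram windows for "true ring":
  (none found)

0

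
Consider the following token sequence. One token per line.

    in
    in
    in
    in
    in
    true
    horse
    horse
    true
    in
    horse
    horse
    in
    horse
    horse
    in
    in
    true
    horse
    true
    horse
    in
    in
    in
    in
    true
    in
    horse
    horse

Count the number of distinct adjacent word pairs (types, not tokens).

29 tokens → 28 bigram windows in total.
Repeated bigrams (each contributes count−1 duplicates):
  in in: 8
  horse horse: 4
  horse in: 3
  in horse: 3
  in true: 3
  true horse: 3
  horse true: 2
  true in: 2
20 duplicate windows → 28 − 20 = 8 distinct.

8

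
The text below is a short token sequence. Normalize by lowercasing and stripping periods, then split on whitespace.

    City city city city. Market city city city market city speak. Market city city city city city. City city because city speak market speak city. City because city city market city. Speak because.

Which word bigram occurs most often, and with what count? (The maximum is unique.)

Bigram frequencies (highest first):
  city city: 13
  market city: 4
  city market: 3
  city speak: 3
  speak market: 2
  city because: 2
  … (4 more, each ≤ 2)

"city city", 13 times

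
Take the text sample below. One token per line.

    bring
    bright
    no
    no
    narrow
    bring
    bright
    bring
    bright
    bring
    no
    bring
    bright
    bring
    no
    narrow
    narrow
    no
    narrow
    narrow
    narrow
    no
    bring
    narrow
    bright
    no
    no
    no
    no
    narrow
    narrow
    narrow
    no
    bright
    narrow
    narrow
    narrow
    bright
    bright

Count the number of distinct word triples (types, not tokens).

39 tokens → 37 trigram windows in total.
Repeated trigrams (each contributes count−1 duplicates):
  bring bright bring: 3
  narrow narrow narrow: 3
  narrow narrow no: 3
  no narrow narrow: 3
  bright bring no: 2
  bright no no: 2
  no no narrow: 2
  no no no: 2
12 duplicate windows → 37 − 12 = 25 distinct.

25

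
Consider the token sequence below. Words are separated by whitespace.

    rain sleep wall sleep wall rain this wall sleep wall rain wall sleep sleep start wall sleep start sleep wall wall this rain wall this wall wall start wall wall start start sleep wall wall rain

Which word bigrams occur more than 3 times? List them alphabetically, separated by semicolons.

Bigram counts meeting the condition (more than 3 times):
  sleep wall: 5
  wall sleep: 4
  wall wall: 4

sleep wall; wall sleep; wall wall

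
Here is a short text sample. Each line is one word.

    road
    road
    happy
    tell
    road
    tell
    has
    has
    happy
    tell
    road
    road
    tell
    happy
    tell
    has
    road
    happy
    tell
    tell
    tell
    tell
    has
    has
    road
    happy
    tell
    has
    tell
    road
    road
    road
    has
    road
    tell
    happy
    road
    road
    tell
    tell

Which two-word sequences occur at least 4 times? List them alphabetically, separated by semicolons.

Bigram counts meeting the condition (at least 4 times):
  happy tell: 5
  road road: 5
  road tell: 4
  tell has: 4
  tell tell: 4

happy tell; road road; road tell; tell has; tell tell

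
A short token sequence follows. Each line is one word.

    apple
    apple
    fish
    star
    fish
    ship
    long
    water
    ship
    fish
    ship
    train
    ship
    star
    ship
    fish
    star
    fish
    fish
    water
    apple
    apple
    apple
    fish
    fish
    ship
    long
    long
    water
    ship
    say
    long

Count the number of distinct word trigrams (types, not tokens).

26

32 tokens → 30 trigram windows in total.
Repeated trigrams (each contributes count−1 duplicates):
  apple apple fish: 2
  fish ship long: 2
  fish star fish: 2
  long water ship: 2
4 duplicate windows → 30 − 4 = 26 distinct.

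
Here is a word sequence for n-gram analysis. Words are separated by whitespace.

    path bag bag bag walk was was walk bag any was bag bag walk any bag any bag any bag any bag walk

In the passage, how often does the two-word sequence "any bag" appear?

4

Scanning the 22 overlapping bigram windows for "any bag":
  position 15–16: any bag
  position 17–18: any bag
  position 19–20: any bag
  position 21–22: any bag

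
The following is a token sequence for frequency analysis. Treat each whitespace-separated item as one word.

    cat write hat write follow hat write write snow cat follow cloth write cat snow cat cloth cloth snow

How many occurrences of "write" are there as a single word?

Scanning the 19 tokens for "write":
  position 2: write
  position 4: write
  position 7: write
  position 8: write
  position 13: write

5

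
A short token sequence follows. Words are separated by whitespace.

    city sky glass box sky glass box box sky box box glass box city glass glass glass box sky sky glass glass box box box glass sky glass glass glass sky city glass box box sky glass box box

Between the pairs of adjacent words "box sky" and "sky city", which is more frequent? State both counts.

"box sky" (4 vs 1)

"box sky": 4 occurrences
"sky city": 1 occurrence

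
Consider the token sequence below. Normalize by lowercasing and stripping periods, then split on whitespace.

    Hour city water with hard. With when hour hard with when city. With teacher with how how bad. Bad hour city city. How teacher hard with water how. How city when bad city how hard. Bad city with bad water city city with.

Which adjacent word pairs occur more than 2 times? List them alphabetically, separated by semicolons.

city with; hard with

Bigram counts meeting the condition (more than 2 times):
  city with: 3
  hard with: 3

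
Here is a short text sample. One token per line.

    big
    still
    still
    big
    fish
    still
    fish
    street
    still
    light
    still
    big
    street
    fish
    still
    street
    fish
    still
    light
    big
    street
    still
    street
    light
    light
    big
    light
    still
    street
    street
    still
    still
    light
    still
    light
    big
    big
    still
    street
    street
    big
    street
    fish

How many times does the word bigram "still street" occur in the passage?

Scanning the 42 overlapping bigram windows for "still street":
  position 15–16: still street
  position 22–23: still street
  position 28–29: still street
  position 38–39: still street

4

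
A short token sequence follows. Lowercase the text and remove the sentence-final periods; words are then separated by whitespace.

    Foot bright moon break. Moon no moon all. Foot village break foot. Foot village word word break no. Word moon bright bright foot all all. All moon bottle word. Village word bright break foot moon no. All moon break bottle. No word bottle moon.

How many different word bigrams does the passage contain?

35

44 tokens → 43 bigram windows in total.
Repeated bigrams (each contributes count−1 duplicates):
  all all: 2
  all moon: 2
  break foot: 2
  foot village: 2
  moon break: 2
  moon no: 2
  no word: 2
  village word: 2
8 duplicate windows → 43 − 8 = 35 distinct.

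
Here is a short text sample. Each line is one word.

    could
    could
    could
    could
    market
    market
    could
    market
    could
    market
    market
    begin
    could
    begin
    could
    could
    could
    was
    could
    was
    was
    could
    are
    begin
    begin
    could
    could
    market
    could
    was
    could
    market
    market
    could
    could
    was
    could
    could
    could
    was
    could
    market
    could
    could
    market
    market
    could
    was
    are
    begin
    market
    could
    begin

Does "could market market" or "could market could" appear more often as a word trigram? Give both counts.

"could market market": 4 occurrences
"could market could": 3 occurrences

"could market market" (4 vs 3)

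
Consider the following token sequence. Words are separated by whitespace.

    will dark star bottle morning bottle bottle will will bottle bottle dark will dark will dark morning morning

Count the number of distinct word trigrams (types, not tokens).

15

18 tokens → 16 trigram windows in total.
Repeated trigrams (each contributes count−1 duplicates):
  dark will dark: 2
1 duplicate windows → 16 − 1 = 15 distinct.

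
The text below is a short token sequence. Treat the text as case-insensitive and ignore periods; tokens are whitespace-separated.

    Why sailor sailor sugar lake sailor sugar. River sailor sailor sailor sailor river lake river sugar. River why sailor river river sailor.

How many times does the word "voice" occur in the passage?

0

Scanning the 22 tokens for "voice":
  (none found)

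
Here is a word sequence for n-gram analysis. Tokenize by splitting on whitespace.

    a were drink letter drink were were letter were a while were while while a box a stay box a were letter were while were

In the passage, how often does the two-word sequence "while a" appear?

Scanning the 24 overlapping bigram windows for "while a":
  position 14–15: while a

1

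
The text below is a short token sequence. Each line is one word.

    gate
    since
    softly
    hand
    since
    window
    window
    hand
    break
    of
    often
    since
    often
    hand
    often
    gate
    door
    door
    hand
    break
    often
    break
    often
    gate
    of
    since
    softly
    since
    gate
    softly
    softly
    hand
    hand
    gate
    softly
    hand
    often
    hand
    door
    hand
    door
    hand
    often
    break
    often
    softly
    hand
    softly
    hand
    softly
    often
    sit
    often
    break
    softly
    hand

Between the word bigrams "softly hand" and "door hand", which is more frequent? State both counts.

"softly hand" (6 vs 3)

"softly hand": 6 occurrences
"door hand": 3 occurrences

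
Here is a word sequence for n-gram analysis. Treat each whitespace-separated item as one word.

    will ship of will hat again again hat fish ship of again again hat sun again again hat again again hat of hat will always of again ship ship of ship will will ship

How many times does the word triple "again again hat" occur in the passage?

4

Scanning the 32 overlapping trigram windows for "again again hat":
  position 6–8: again again hat
  position 12–14: again again hat
  position 16–18: again again hat
  position 19–21: again again hat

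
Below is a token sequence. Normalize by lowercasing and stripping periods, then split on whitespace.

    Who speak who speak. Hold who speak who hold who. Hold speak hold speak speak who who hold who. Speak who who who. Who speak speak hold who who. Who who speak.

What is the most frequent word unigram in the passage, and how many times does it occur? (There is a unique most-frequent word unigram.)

"who", 16 times

Unigram frequencies (highest first):
  who: 16
  speak: 10
  hold: 6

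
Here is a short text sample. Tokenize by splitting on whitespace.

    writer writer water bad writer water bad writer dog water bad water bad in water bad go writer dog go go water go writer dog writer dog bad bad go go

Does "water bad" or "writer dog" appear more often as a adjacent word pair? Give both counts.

"water bad" (5 vs 4)

"water bad": 5 occurrences
"writer dog": 4 occurrences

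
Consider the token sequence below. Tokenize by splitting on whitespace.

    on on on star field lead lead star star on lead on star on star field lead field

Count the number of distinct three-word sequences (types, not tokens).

14

18 tokens → 16 trigram windows in total.
Repeated trigrams (each contributes count−1 duplicates):
  on star field: 2
  star field lead: 2
2 duplicate windows → 16 − 2 = 14 distinct.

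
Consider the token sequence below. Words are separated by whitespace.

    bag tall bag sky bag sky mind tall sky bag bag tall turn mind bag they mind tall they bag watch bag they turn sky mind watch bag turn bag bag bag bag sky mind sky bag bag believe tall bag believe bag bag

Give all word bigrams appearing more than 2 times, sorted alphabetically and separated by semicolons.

bag bag; bag sky; sky bag; sky mind

Bigram counts meeting the condition (more than 2 times):
  bag bag: 6
  bag sky: 3
  sky bag: 3
  sky mind: 3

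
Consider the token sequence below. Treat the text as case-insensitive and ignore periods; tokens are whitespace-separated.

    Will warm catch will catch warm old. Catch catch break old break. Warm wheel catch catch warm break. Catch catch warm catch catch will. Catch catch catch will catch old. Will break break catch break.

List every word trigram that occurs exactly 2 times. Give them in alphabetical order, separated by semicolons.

Trigram counts meeting the condition (exactly 2 times):
  catch catch warm: 2
  catch catch will: 2

catch catch warm; catch catch will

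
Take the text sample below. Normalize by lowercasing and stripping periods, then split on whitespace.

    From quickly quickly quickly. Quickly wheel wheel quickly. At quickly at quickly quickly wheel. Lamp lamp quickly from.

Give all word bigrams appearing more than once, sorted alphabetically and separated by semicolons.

at quickly; quickly at; quickly quickly; quickly wheel

Bigram counts meeting the condition (more than once):
  at quickly: 2
  quickly at: 2
  quickly quickly: 4
  quickly wheel: 2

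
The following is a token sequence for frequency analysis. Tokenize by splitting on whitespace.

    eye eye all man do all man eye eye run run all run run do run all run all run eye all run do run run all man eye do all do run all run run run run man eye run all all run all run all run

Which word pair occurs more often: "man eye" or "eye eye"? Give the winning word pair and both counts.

"man eye": 3 occurrences
"eye eye": 2 occurrences

"man eye" (3 vs 2)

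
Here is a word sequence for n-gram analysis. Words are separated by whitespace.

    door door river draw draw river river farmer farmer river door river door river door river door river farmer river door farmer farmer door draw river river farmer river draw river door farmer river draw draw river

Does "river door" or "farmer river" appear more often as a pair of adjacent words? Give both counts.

"river door" (6 vs 4)

"river door": 6 occurrences
"farmer river": 4 occurrences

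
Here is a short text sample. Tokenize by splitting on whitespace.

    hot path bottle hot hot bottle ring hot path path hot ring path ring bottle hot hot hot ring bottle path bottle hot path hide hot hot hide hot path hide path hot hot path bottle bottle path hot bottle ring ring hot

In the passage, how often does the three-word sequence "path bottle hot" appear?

Scanning the 41 overlapping trigram windows for "path bottle hot":
  position 2–4: path bottle hot
  position 21–23: path bottle hot

2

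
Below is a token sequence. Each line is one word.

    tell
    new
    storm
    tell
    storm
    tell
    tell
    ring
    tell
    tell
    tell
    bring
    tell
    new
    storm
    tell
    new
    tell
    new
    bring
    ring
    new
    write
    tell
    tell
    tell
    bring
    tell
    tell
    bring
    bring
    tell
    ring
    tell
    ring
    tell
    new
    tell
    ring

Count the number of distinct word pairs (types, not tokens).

16

39 tokens → 38 bigram windows in total.
Repeated bigrams (each contributes count−1 duplicates):
  tell tell: 6
  tell new: 5
  tell ring: 4
  bring tell: 3
  ring tell: 3
  storm tell: 3
  tell bring: 3
  new storm: 2
  … (1 more repeated)
22 duplicate windows → 38 − 22 = 16 distinct.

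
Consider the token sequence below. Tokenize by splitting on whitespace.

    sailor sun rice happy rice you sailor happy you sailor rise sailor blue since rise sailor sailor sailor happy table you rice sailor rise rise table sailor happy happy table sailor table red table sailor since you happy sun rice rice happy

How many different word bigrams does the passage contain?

30

42 tokens → 41 bigram windows in total.
Repeated bigrams (each contributes count−1 duplicates):
  sailor happy: 3
  table sailor: 3
  happy table: 2
  rice happy: 2
  rise sailor: 2
  sailor rise: 2
  sailor sailor: 2
  sun rice: 2
  … (1 more repeated)
11 duplicate windows → 41 − 11 = 30 distinct.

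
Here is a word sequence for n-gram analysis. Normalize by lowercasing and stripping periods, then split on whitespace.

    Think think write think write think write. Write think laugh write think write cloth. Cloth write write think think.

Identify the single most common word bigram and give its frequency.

"write think", 5 times

Bigram frequencies (highest first):
  write think: 5
  think write: 4
  think think: 2
  write write: 2
  think laugh: 1
  laugh write: 1
  … (3 more, each ≤ 1)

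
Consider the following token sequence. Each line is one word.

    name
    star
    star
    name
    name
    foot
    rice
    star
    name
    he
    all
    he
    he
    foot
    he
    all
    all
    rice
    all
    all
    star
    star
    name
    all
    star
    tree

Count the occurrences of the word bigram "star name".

Scanning the 25 overlapping bigram windows for "star name":
  position 3–4: star name
  position 8–9: star name
  position 22–23: star name

3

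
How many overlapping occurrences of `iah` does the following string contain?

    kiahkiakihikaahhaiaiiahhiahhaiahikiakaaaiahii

5

Sliding a length-3 window over the 45 characters (43 positions):
  position 2–4: iah
  position 21–23: iah
  position 25–27: iah
  position 30–32: iah
  position 41–43: iah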